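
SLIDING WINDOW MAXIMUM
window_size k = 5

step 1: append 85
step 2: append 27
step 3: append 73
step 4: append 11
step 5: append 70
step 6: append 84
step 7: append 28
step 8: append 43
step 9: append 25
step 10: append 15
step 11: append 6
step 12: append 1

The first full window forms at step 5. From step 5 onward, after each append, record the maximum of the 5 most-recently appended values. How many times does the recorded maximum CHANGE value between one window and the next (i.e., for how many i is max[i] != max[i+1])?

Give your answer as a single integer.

Answer: 2

Derivation:
step 1: append 85 -> window=[85] (not full yet)
step 2: append 27 -> window=[85, 27] (not full yet)
step 3: append 73 -> window=[85, 27, 73] (not full yet)
step 4: append 11 -> window=[85, 27, 73, 11] (not full yet)
step 5: append 70 -> window=[85, 27, 73, 11, 70] -> max=85
step 6: append 84 -> window=[27, 73, 11, 70, 84] -> max=84
step 7: append 28 -> window=[73, 11, 70, 84, 28] -> max=84
step 8: append 43 -> window=[11, 70, 84, 28, 43] -> max=84
step 9: append 25 -> window=[70, 84, 28, 43, 25] -> max=84
step 10: append 15 -> window=[84, 28, 43, 25, 15] -> max=84
step 11: append 6 -> window=[28, 43, 25, 15, 6] -> max=43
step 12: append 1 -> window=[43, 25, 15, 6, 1] -> max=43
Recorded maximums: 85 84 84 84 84 84 43 43
Changes between consecutive maximums: 2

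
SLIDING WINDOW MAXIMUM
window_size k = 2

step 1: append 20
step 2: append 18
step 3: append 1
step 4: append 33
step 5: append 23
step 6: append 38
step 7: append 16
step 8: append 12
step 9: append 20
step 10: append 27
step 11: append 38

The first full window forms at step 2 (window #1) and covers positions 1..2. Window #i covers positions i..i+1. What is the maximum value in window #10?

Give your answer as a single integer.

Answer: 38

Derivation:
step 1: append 20 -> window=[20] (not full yet)
step 2: append 18 -> window=[20, 18] -> max=20
step 3: append 1 -> window=[18, 1] -> max=18
step 4: append 33 -> window=[1, 33] -> max=33
step 5: append 23 -> window=[33, 23] -> max=33
step 6: append 38 -> window=[23, 38] -> max=38
step 7: append 16 -> window=[38, 16] -> max=38
step 8: append 12 -> window=[16, 12] -> max=16
step 9: append 20 -> window=[12, 20] -> max=20
step 10: append 27 -> window=[20, 27] -> max=27
step 11: append 38 -> window=[27, 38] -> max=38
Window #10 max = 38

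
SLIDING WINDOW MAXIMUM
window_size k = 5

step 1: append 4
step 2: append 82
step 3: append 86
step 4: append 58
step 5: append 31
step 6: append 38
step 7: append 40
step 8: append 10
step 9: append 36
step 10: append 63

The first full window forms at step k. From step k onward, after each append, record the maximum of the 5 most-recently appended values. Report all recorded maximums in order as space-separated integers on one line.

Answer: 86 86 86 58 40 63

Derivation:
step 1: append 4 -> window=[4] (not full yet)
step 2: append 82 -> window=[4, 82] (not full yet)
step 3: append 86 -> window=[4, 82, 86] (not full yet)
step 4: append 58 -> window=[4, 82, 86, 58] (not full yet)
step 5: append 31 -> window=[4, 82, 86, 58, 31] -> max=86
step 6: append 38 -> window=[82, 86, 58, 31, 38] -> max=86
step 7: append 40 -> window=[86, 58, 31, 38, 40] -> max=86
step 8: append 10 -> window=[58, 31, 38, 40, 10] -> max=58
step 9: append 36 -> window=[31, 38, 40, 10, 36] -> max=40
step 10: append 63 -> window=[38, 40, 10, 36, 63] -> max=63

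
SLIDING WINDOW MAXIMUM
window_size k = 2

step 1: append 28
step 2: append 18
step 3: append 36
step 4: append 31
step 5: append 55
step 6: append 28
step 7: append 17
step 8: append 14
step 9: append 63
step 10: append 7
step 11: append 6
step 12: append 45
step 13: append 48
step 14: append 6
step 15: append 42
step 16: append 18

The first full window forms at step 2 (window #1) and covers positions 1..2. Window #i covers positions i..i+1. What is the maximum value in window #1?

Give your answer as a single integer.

Answer: 28

Derivation:
step 1: append 28 -> window=[28] (not full yet)
step 2: append 18 -> window=[28, 18] -> max=28
Window #1 max = 28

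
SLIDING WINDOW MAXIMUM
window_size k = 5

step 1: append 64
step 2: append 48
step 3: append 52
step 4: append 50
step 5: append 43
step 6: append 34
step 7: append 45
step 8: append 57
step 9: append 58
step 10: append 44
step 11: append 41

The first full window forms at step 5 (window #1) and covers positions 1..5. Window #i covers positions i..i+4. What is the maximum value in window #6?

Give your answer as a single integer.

step 1: append 64 -> window=[64] (not full yet)
step 2: append 48 -> window=[64, 48] (not full yet)
step 3: append 52 -> window=[64, 48, 52] (not full yet)
step 4: append 50 -> window=[64, 48, 52, 50] (not full yet)
step 5: append 43 -> window=[64, 48, 52, 50, 43] -> max=64
step 6: append 34 -> window=[48, 52, 50, 43, 34] -> max=52
step 7: append 45 -> window=[52, 50, 43, 34, 45] -> max=52
step 8: append 57 -> window=[50, 43, 34, 45, 57] -> max=57
step 9: append 58 -> window=[43, 34, 45, 57, 58] -> max=58
step 10: append 44 -> window=[34, 45, 57, 58, 44] -> max=58
Window #6 max = 58

Answer: 58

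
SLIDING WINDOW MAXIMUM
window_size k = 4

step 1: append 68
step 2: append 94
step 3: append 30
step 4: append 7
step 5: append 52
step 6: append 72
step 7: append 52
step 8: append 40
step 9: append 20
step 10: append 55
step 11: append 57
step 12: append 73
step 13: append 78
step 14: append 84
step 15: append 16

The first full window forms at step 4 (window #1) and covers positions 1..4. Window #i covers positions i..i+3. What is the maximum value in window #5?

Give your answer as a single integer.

step 1: append 68 -> window=[68] (not full yet)
step 2: append 94 -> window=[68, 94] (not full yet)
step 3: append 30 -> window=[68, 94, 30] (not full yet)
step 4: append 7 -> window=[68, 94, 30, 7] -> max=94
step 5: append 52 -> window=[94, 30, 7, 52] -> max=94
step 6: append 72 -> window=[30, 7, 52, 72] -> max=72
step 7: append 52 -> window=[7, 52, 72, 52] -> max=72
step 8: append 40 -> window=[52, 72, 52, 40] -> max=72
Window #5 max = 72

Answer: 72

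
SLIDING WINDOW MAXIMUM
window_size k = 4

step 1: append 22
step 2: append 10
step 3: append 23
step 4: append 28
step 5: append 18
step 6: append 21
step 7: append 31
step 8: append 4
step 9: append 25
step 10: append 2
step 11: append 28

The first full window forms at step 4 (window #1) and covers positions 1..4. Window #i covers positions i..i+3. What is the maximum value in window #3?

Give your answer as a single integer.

Answer: 28

Derivation:
step 1: append 22 -> window=[22] (not full yet)
step 2: append 10 -> window=[22, 10] (not full yet)
step 3: append 23 -> window=[22, 10, 23] (not full yet)
step 4: append 28 -> window=[22, 10, 23, 28] -> max=28
step 5: append 18 -> window=[10, 23, 28, 18] -> max=28
step 6: append 21 -> window=[23, 28, 18, 21] -> max=28
Window #3 max = 28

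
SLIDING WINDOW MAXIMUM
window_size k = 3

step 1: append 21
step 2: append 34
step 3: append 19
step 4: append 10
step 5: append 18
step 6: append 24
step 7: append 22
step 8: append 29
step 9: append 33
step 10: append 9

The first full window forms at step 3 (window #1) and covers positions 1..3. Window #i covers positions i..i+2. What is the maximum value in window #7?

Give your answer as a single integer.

Answer: 33

Derivation:
step 1: append 21 -> window=[21] (not full yet)
step 2: append 34 -> window=[21, 34] (not full yet)
step 3: append 19 -> window=[21, 34, 19] -> max=34
step 4: append 10 -> window=[34, 19, 10] -> max=34
step 5: append 18 -> window=[19, 10, 18] -> max=19
step 6: append 24 -> window=[10, 18, 24] -> max=24
step 7: append 22 -> window=[18, 24, 22] -> max=24
step 8: append 29 -> window=[24, 22, 29] -> max=29
step 9: append 33 -> window=[22, 29, 33] -> max=33
Window #7 max = 33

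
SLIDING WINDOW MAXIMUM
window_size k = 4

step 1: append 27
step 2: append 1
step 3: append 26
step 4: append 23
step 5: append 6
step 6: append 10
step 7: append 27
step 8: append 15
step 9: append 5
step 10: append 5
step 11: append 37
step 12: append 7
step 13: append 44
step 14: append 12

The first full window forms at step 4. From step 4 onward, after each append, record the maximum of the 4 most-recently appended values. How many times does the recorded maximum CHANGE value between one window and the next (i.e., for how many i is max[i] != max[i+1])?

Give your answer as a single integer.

step 1: append 27 -> window=[27] (not full yet)
step 2: append 1 -> window=[27, 1] (not full yet)
step 3: append 26 -> window=[27, 1, 26] (not full yet)
step 4: append 23 -> window=[27, 1, 26, 23] -> max=27
step 5: append 6 -> window=[1, 26, 23, 6] -> max=26
step 6: append 10 -> window=[26, 23, 6, 10] -> max=26
step 7: append 27 -> window=[23, 6, 10, 27] -> max=27
step 8: append 15 -> window=[6, 10, 27, 15] -> max=27
step 9: append 5 -> window=[10, 27, 15, 5] -> max=27
step 10: append 5 -> window=[27, 15, 5, 5] -> max=27
step 11: append 37 -> window=[15, 5, 5, 37] -> max=37
step 12: append 7 -> window=[5, 5, 37, 7] -> max=37
step 13: append 44 -> window=[5, 37, 7, 44] -> max=44
step 14: append 12 -> window=[37, 7, 44, 12] -> max=44
Recorded maximums: 27 26 26 27 27 27 27 37 37 44 44
Changes between consecutive maximums: 4

Answer: 4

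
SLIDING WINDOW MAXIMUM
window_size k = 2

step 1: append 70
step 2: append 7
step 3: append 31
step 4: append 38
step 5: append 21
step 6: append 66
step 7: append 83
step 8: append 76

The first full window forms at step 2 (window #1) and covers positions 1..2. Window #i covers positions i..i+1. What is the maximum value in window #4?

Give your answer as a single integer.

Answer: 38

Derivation:
step 1: append 70 -> window=[70] (not full yet)
step 2: append 7 -> window=[70, 7] -> max=70
step 3: append 31 -> window=[7, 31] -> max=31
step 4: append 38 -> window=[31, 38] -> max=38
step 5: append 21 -> window=[38, 21] -> max=38
Window #4 max = 38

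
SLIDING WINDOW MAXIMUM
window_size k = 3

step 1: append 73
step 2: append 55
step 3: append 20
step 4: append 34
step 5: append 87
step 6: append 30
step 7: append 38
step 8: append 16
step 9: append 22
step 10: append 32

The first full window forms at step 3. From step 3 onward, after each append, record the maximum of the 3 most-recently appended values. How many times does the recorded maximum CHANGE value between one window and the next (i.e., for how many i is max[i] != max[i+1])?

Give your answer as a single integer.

step 1: append 73 -> window=[73] (not full yet)
step 2: append 55 -> window=[73, 55] (not full yet)
step 3: append 20 -> window=[73, 55, 20] -> max=73
step 4: append 34 -> window=[55, 20, 34] -> max=55
step 5: append 87 -> window=[20, 34, 87] -> max=87
step 6: append 30 -> window=[34, 87, 30] -> max=87
step 7: append 38 -> window=[87, 30, 38] -> max=87
step 8: append 16 -> window=[30, 38, 16] -> max=38
step 9: append 22 -> window=[38, 16, 22] -> max=38
step 10: append 32 -> window=[16, 22, 32] -> max=32
Recorded maximums: 73 55 87 87 87 38 38 32
Changes between consecutive maximums: 4

Answer: 4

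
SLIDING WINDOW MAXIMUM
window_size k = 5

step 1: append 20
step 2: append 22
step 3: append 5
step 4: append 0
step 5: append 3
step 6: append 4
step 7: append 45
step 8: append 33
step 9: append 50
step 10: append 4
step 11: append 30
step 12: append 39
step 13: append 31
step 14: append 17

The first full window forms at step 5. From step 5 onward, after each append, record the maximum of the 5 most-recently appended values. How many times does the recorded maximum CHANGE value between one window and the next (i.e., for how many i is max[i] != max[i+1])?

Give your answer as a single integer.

Answer: 3

Derivation:
step 1: append 20 -> window=[20] (not full yet)
step 2: append 22 -> window=[20, 22] (not full yet)
step 3: append 5 -> window=[20, 22, 5] (not full yet)
step 4: append 0 -> window=[20, 22, 5, 0] (not full yet)
step 5: append 3 -> window=[20, 22, 5, 0, 3] -> max=22
step 6: append 4 -> window=[22, 5, 0, 3, 4] -> max=22
step 7: append 45 -> window=[5, 0, 3, 4, 45] -> max=45
step 8: append 33 -> window=[0, 3, 4, 45, 33] -> max=45
step 9: append 50 -> window=[3, 4, 45, 33, 50] -> max=50
step 10: append 4 -> window=[4, 45, 33, 50, 4] -> max=50
step 11: append 30 -> window=[45, 33, 50, 4, 30] -> max=50
step 12: append 39 -> window=[33, 50, 4, 30, 39] -> max=50
step 13: append 31 -> window=[50, 4, 30, 39, 31] -> max=50
step 14: append 17 -> window=[4, 30, 39, 31, 17] -> max=39
Recorded maximums: 22 22 45 45 50 50 50 50 50 39
Changes between consecutive maximums: 3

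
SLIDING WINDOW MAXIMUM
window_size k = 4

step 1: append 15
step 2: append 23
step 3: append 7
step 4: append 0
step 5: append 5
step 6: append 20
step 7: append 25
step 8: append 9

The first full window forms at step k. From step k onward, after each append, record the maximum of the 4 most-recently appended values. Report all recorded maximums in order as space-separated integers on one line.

step 1: append 15 -> window=[15] (not full yet)
step 2: append 23 -> window=[15, 23] (not full yet)
step 3: append 7 -> window=[15, 23, 7] (not full yet)
step 4: append 0 -> window=[15, 23, 7, 0] -> max=23
step 5: append 5 -> window=[23, 7, 0, 5] -> max=23
step 6: append 20 -> window=[7, 0, 5, 20] -> max=20
step 7: append 25 -> window=[0, 5, 20, 25] -> max=25
step 8: append 9 -> window=[5, 20, 25, 9] -> max=25

Answer: 23 23 20 25 25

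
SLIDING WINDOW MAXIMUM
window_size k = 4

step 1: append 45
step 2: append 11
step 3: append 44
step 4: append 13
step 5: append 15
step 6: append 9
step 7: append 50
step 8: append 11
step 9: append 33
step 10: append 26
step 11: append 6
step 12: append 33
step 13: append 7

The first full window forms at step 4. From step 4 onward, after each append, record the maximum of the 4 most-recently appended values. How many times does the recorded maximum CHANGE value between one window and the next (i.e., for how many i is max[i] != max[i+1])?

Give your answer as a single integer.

step 1: append 45 -> window=[45] (not full yet)
step 2: append 11 -> window=[45, 11] (not full yet)
step 3: append 44 -> window=[45, 11, 44] (not full yet)
step 4: append 13 -> window=[45, 11, 44, 13] -> max=45
step 5: append 15 -> window=[11, 44, 13, 15] -> max=44
step 6: append 9 -> window=[44, 13, 15, 9] -> max=44
step 7: append 50 -> window=[13, 15, 9, 50] -> max=50
step 8: append 11 -> window=[15, 9, 50, 11] -> max=50
step 9: append 33 -> window=[9, 50, 11, 33] -> max=50
step 10: append 26 -> window=[50, 11, 33, 26] -> max=50
step 11: append 6 -> window=[11, 33, 26, 6] -> max=33
step 12: append 33 -> window=[33, 26, 6, 33] -> max=33
step 13: append 7 -> window=[26, 6, 33, 7] -> max=33
Recorded maximums: 45 44 44 50 50 50 50 33 33 33
Changes between consecutive maximums: 3

Answer: 3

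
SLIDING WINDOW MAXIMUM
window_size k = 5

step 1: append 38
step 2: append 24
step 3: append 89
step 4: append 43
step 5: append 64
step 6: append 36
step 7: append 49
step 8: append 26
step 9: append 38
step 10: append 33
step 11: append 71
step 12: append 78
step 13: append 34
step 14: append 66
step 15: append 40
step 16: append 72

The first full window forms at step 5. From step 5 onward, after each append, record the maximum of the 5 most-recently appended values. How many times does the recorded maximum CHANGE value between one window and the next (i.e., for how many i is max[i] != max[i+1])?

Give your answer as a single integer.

step 1: append 38 -> window=[38] (not full yet)
step 2: append 24 -> window=[38, 24] (not full yet)
step 3: append 89 -> window=[38, 24, 89] (not full yet)
step 4: append 43 -> window=[38, 24, 89, 43] (not full yet)
step 5: append 64 -> window=[38, 24, 89, 43, 64] -> max=89
step 6: append 36 -> window=[24, 89, 43, 64, 36] -> max=89
step 7: append 49 -> window=[89, 43, 64, 36, 49] -> max=89
step 8: append 26 -> window=[43, 64, 36, 49, 26] -> max=64
step 9: append 38 -> window=[64, 36, 49, 26, 38] -> max=64
step 10: append 33 -> window=[36, 49, 26, 38, 33] -> max=49
step 11: append 71 -> window=[49, 26, 38, 33, 71] -> max=71
step 12: append 78 -> window=[26, 38, 33, 71, 78] -> max=78
step 13: append 34 -> window=[38, 33, 71, 78, 34] -> max=78
step 14: append 66 -> window=[33, 71, 78, 34, 66] -> max=78
step 15: append 40 -> window=[71, 78, 34, 66, 40] -> max=78
step 16: append 72 -> window=[78, 34, 66, 40, 72] -> max=78
Recorded maximums: 89 89 89 64 64 49 71 78 78 78 78 78
Changes between consecutive maximums: 4

Answer: 4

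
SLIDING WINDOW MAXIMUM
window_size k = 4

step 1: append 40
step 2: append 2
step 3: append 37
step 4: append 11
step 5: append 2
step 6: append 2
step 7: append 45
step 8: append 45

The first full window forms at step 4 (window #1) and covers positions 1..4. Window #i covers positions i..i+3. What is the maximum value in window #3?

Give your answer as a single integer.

Answer: 37

Derivation:
step 1: append 40 -> window=[40] (not full yet)
step 2: append 2 -> window=[40, 2] (not full yet)
step 3: append 37 -> window=[40, 2, 37] (not full yet)
step 4: append 11 -> window=[40, 2, 37, 11] -> max=40
step 5: append 2 -> window=[2, 37, 11, 2] -> max=37
step 6: append 2 -> window=[37, 11, 2, 2] -> max=37
Window #3 max = 37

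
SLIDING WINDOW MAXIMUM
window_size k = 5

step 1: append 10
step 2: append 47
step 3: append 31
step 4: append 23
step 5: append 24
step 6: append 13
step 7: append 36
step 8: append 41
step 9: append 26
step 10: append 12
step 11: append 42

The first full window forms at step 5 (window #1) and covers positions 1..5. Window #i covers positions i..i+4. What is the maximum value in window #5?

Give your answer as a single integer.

step 1: append 10 -> window=[10] (not full yet)
step 2: append 47 -> window=[10, 47] (not full yet)
step 3: append 31 -> window=[10, 47, 31] (not full yet)
step 4: append 23 -> window=[10, 47, 31, 23] (not full yet)
step 5: append 24 -> window=[10, 47, 31, 23, 24] -> max=47
step 6: append 13 -> window=[47, 31, 23, 24, 13] -> max=47
step 7: append 36 -> window=[31, 23, 24, 13, 36] -> max=36
step 8: append 41 -> window=[23, 24, 13, 36, 41] -> max=41
step 9: append 26 -> window=[24, 13, 36, 41, 26] -> max=41
Window #5 max = 41

Answer: 41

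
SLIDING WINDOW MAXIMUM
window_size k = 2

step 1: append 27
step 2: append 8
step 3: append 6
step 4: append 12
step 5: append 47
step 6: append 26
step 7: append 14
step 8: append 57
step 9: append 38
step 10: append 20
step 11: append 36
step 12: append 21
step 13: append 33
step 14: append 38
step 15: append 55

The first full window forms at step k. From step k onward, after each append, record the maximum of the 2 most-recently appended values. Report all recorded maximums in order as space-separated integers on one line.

step 1: append 27 -> window=[27] (not full yet)
step 2: append 8 -> window=[27, 8] -> max=27
step 3: append 6 -> window=[8, 6] -> max=8
step 4: append 12 -> window=[6, 12] -> max=12
step 5: append 47 -> window=[12, 47] -> max=47
step 6: append 26 -> window=[47, 26] -> max=47
step 7: append 14 -> window=[26, 14] -> max=26
step 8: append 57 -> window=[14, 57] -> max=57
step 9: append 38 -> window=[57, 38] -> max=57
step 10: append 20 -> window=[38, 20] -> max=38
step 11: append 36 -> window=[20, 36] -> max=36
step 12: append 21 -> window=[36, 21] -> max=36
step 13: append 33 -> window=[21, 33] -> max=33
step 14: append 38 -> window=[33, 38] -> max=38
step 15: append 55 -> window=[38, 55] -> max=55

Answer: 27 8 12 47 47 26 57 57 38 36 36 33 38 55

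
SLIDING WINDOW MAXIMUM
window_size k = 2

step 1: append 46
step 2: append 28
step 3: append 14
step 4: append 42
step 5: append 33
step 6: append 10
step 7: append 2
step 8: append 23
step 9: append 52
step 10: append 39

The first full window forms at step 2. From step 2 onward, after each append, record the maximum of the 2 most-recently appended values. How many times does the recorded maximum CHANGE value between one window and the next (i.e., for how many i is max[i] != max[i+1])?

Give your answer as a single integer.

Answer: 6

Derivation:
step 1: append 46 -> window=[46] (not full yet)
step 2: append 28 -> window=[46, 28] -> max=46
step 3: append 14 -> window=[28, 14] -> max=28
step 4: append 42 -> window=[14, 42] -> max=42
step 5: append 33 -> window=[42, 33] -> max=42
step 6: append 10 -> window=[33, 10] -> max=33
step 7: append 2 -> window=[10, 2] -> max=10
step 8: append 23 -> window=[2, 23] -> max=23
step 9: append 52 -> window=[23, 52] -> max=52
step 10: append 39 -> window=[52, 39] -> max=52
Recorded maximums: 46 28 42 42 33 10 23 52 52
Changes between consecutive maximums: 6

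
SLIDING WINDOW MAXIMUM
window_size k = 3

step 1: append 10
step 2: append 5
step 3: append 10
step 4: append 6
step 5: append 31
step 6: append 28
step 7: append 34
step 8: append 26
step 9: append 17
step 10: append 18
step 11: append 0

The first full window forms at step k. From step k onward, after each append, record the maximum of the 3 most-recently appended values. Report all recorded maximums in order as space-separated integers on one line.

step 1: append 10 -> window=[10] (not full yet)
step 2: append 5 -> window=[10, 5] (not full yet)
step 3: append 10 -> window=[10, 5, 10] -> max=10
step 4: append 6 -> window=[5, 10, 6] -> max=10
step 5: append 31 -> window=[10, 6, 31] -> max=31
step 6: append 28 -> window=[6, 31, 28] -> max=31
step 7: append 34 -> window=[31, 28, 34] -> max=34
step 8: append 26 -> window=[28, 34, 26] -> max=34
step 9: append 17 -> window=[34, 26, 17] -> max=34
step 10: append 18 -> window=[26, 17, 18] -> max=26
step 11: append 0 -> window=[17, 18, 0] -> max=18

Answer: 10 10 31 31 34 34 34 26 18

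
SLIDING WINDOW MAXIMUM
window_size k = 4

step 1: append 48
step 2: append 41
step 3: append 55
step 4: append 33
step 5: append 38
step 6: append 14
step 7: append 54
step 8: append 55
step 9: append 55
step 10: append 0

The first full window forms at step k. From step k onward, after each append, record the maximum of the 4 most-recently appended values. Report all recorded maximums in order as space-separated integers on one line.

step 1: append 48 -> window=[48] (not full yet)
step 2: append 41 -> window=[48, 41] (not full yet)
step 3: append 55 -> window=[48, 41, 55] (not full yet)
step 4: append 33 -> window=[48, 41, 55, 33] -> max=55
step 5: append 38 -> window=[41, 55, 33, 38] -> max=55
step 6: append 14 -> window=[55, 33, 38, 14] -> max=55
step 7: append 54 -> window=[33, 38, 14, 54] -> max=54
step 8: append 55 -> window=[38, 14, 54, 55] -> max=55
step 9: append 55 -> window=[14, 54, 55, 55] -> max=55
step 10: append 0 -> window=[54, 55, 55, 0] -> max=55

Answer: 55 55 55 54 55 55 55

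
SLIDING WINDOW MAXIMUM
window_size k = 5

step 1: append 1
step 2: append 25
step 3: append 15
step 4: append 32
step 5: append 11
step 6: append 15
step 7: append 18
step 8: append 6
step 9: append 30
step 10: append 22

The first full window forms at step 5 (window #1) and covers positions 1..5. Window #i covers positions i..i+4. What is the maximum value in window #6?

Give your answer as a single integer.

Answer: 30

Derivation:
step 1: append 1 -> window=[1] (not full yet)
step 2: append 25 -> window=[1, 25] (not full yet)
step 3: append 15 -> window=[1, 25, 15] (not full yet)
step 4: append 32 -> window=[1, 25, 15, 32] (not full yet)
step 5: append 11 -> window=[1, 25, 15, 32, 11] -> max=32
step 6: append 15 -> window=[25, 15, 32, 11, 15] -> max=32
step 7: append 18 -> window=[15, 32, 11, 15, 18] -> max=32
step 8: append 6 -> window=[32, 11, 15, 18, 6] -> max=32
step 9: append 30 -> window=[11, 15, 18, 6, 30] -> max=30
step 10: append 22 -> window=[15, 18, 6, 30, 22] -> max=30
Window #6 max = 30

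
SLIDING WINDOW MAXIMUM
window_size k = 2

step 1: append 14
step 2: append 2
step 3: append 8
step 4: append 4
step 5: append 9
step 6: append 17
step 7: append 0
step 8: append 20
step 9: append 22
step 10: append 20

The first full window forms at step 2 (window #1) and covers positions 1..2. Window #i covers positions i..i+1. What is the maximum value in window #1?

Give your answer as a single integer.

Answer: 14

Derivation:
step 1: append 14 -> window=[14] (not full yet)
step 2: append 2 -> window=[14, 2] -> max=14
Window #1 max = 14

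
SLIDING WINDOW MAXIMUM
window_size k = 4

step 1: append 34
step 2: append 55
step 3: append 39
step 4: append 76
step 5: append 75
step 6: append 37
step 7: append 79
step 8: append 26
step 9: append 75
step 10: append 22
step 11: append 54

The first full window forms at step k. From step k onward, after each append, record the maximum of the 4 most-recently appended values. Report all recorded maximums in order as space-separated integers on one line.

step 1: append 34 -> window=[34] (not full yet)
step 2: append 55 -> window=[34, 55] (not full yet)
step 3: append 39 -> window=[34, 55, 39] (not full yet)
step 4: append 76 -> window=[34, 55, 39, 76] -> max=76
step 5: append 75 -> window=[55, 39, 76, 75] -> max=76
step 6: append 37 -> window=[39, 76, 75, 37] -> max=76
step 7: append 79 -> window=[76, 75, 37, 79] -> max=79
step 8: append 26 -> window=[75, 37, 79, 26] -> max=79
step 9: append 75 -> window=[37, 79, 26, 75] -> max=79
step 10: append 22 -> window=[79, 26, 75, 22] -> max=79
step 11: append 54 -> window=[26, 75, 22, 54] -> max=75

Answer: 76 76 76 79 79 79 79 75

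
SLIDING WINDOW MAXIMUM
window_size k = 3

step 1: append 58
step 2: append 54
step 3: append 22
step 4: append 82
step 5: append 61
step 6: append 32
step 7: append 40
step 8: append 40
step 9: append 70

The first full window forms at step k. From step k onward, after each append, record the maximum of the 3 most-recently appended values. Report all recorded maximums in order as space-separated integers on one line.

Answer: 58 82 82 82 61 40 70

Derivation:
step 1: append 58 -> window=[58] (not full yet)
step 2: append 54 -> window=[58, 54] (not full yet)
step 3: append 22 -> window=[58, 54, 22] -> max=58
step 4: append 82 -> window=[54, 22, 82] -> max=82
step 5: append 61 -> window=[22, 82, 61] -> max=82
step 6: append 32 -> window=[82, 61, 32] -> max=82
step 7: append 40 -> window=[61, 32, 40] -> max=61
step 8: append 40 -> window=[32, 40, 40] -> max=40
step 9: append 70 -> window=[40, 40, 70] -> max=70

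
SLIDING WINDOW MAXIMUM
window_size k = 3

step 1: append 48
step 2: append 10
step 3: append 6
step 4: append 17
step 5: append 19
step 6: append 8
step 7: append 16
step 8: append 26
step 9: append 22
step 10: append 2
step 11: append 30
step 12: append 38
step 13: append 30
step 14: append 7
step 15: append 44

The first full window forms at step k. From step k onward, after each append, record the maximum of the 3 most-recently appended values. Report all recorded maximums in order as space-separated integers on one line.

step 1: append 48 -> window=[48] (not full yet)
step 2: append 10 -> window=[48, 10] (not full yet)
step 3: append 6 -> window=[48, 10, 6] -> max=48
step 4: append 17 -> window=[10, 6, 17] -> max=17
step 5: append 19 -> window=[6, 17, 19] -> max=19
step 6: append 8 -> window=[17, 19, 8] -> max=19
step 7: append 16 -> window=[19, 8, 16] -> max=19
step 8: append 26 -> window=[8, 16, 26] -> max=26
step 9: append 22 -> window=[16, 26, 22] -> max=26
step 10: append 2 -> window=[26, 22, 2] -> max=26
step 11: append 30 -> window=[22, 2, 30] -> max=30
step 12: append 38 -> window=[2, 30, 38] -> max=38
step 13: append 30 -> window=[30, 38, 30] -> max=38
step 14: append 7 -> window=[38, 30, 7] -> max=38
step 15: append 44 -> window=[30, 7, 44] -> max=44

Answer: 48 17 19 19 19 26 26 26 30 38 38 38 44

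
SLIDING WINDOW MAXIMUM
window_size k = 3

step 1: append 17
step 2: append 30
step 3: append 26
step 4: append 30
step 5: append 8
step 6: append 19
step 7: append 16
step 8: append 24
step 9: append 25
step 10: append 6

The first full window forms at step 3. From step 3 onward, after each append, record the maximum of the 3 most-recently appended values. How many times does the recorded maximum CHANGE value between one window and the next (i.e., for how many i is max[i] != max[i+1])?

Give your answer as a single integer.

step 1: append 17 -> window=[17] (not full yet)
step 2: append 30 -> window=[17, 30] (not full yet)
step 3: append 26 -> window=[17, 30, 26] -> max=30
step 4: append 30 -> window=[30, 26, 30] -> max=30
step 5: append 8 -> window=[26, 30, 8] -> max=30
step 6: append 19 -> window=[30, 8, 19] -> max=30
step 7: append 16 -> window=[8, 19, 16] -> max=19
step 8: append 24 -> window=[19, 16, 24] -> max=24
step 9: append 25 -> window=[16, 24, 25] -> max=25
step 10: append 6 -> window=[24, 25, 6] -> max=25
Recorded maximums: 30 30 30 30 19 24 25 25
Changes between consecutive maximums: 3

Answer: 3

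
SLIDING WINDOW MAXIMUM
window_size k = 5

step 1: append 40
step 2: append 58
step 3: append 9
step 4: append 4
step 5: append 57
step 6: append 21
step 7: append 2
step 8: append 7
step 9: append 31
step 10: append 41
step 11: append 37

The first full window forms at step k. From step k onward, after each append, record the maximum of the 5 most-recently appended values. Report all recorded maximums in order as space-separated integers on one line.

Answer: 58 58 57 57 57 41 41

Derivation:
step 1: append 40 -> window=[40] (not full yet)
step 2: append 58 -> window=[40, 58] (not full yet)
step 3: append 9 -> window=[40, 58, 9] (not full yet)
step 4: append 4 -> window=[40, 58, 9, 4] (not full yet)
step 5: append 57 -> window=[40, 58, 9, 4, 57] -> max=58
step 6: append 21 -> window=[58, 9, 4, 57, 21] -> max=58
step 7: append 2 -> window=[9, 4, 57, 21, 2] -> max=57
step 8: append 7 -> window=[4, 57, 21, 2, 7] -> max=57
step 9: append 31 -> window=[57, 21, 2, 7, 31] -> max=57
step 10: append 41 -> window=[21, 2, 7, 31, 41] -> max=41
step 11: append 37 -> window=[2, 7, 31, 41, 37] -> max=41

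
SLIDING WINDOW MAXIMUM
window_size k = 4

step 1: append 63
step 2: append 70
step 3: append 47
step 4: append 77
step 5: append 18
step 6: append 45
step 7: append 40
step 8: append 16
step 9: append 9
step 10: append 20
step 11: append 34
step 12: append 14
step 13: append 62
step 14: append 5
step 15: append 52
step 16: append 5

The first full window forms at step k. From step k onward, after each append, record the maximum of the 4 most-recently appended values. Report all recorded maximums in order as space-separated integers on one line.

step 1: append 63 -> window=[63] (not full yet)
step 2: append 70 -> window=[63, 70] (not full yet)
step 3: append 47 -> window=[63, 70, 47] (not full yet)
step 4: append 77 -> window=[63, 70, 47, 77] -> max=77
step 5: append 18 -> window=[70, 47, 77, 18] -> max=77
step 6: append 45 -> window=[47, 77, 18, 45] -> max=77
step 7: append 40 -> window=[77, 18, 45, 40] -> max=77
step 8: append 16 -> window=[18, 45, 40, 16] -> max=45
step 9: append 9 -> window=[45, 40, 16, 9] -> max=45
step 10: append 20 -> window=[40, 16, 9, 20] -> max=40
step 11: append 34 -> window=[16, 9, 20, 34] -> max=34
step 12: append 14 -> window=[9, 20, 34, 14] -> max=34
step 13: append 62 -> window=[20, 34, 14, 62] -> max=62
step 14: append 5 -> window=[34, 14, 62, 5] -> max=62
step 15: append 52 -> window=[14, 62, 5, 52] -> max=62
step 16: append 5 -> window=[62, 5, 52, 5] -> max=62

Answer: 77 77 77 77 45 45 40 34 34 62 62 62 62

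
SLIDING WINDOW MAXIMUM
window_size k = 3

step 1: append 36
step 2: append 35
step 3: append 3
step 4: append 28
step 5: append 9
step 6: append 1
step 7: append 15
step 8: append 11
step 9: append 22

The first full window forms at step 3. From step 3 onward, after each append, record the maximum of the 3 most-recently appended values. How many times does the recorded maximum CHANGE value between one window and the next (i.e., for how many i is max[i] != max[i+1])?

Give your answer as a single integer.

Answer: 4

Derivation:
step 1: append 36 -> window=[36] (not full yet)
step 2: append 35 -> window=[36, 35] (not full yet)
step 3: append 3 -> window=[36, 35, 3] -> max=36
step 4: append 28 -> window=[35, 3, 28] -> max=35
step 5: append 9 -> window=[3, 28, 9] -> max=28
step 6: append 1 -> window=[28, 9, 1] -> max=28
step 7: append 15 -> window=[9, 1, 15] -> max=15
step 8: append 11 -> window=[1, 15, 11] -> max=15
step 9: append 22 -> window=[15, 11, 22] -> max=22
Recorded maximums: 36 35 28 28 15 15 22
Changes between consecutive maximums: 4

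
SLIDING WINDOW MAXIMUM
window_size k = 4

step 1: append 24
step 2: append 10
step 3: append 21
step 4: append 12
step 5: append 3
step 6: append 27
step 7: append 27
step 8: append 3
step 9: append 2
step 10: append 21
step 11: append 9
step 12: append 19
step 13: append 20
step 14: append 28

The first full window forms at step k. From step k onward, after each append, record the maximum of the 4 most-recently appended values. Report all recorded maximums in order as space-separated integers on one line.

step 1: append 24 -> window=[24] (not full yet)
step 2: append 10 -> window=[24, 10] (not full yet)
step 3: append 21 -> window=[24, 10, 21] (not full yet)
step 4: append 12 -> window=[24, 10, 21, 12] -> max=24
step 5: append 3 -> window=[10, 21, 12, 3] -> max=21
step 6: append 27 -> window=[21, 12, 3, 27] -> max=27
step 7: append 27 -> window=[12, 3, 27, 27] -> max=27
step 8: append 3 -> window=[3, 27, 27, 3] -> max=27
step 9: append 2 -> window=[27, 27, 3, 2] -> max=27
step 10: append 21 -> window=[27, 3, 2, 21] -> max=27
step 11: append 9 -> window=[3, 2, 21, 9] -> max=21
step 12: append 19 -> window=[2, 21, 9, 19] -> max=21
step 13: append 20 -> window=[21, 9, 19, 20] -> max=21
step 14: append 28 -> window=[9, 19, 20, 28] -> max=28

Answer: 24 21 27 27 27 27 27 21 21 21 28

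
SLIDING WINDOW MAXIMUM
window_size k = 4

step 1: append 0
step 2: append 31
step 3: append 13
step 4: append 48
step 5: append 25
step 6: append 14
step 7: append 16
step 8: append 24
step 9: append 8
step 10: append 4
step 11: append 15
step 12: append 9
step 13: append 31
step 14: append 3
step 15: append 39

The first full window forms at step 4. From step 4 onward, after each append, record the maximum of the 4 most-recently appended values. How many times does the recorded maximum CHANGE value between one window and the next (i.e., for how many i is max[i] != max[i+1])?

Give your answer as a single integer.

Answer: 5

Derivation:
step 1: append 0 -> window=[0] (not full yet)
step 2: append 31 -> window=[0, 31] (not full yet)
step 3: append 13 -> window=[0, 31, 13] (not full yet)
step 4: append 48 -> window=[0, 31, 13, 48] -> max=48
step 5: append 25 -> window=[31, 13, 48, 25] -> max=48
step 6: append 14 -> window=[13, 48, 25, 14] -> max=48
step 7: append 16 -> window=[48, 25, 14, 16] -> max=48
step 8: append 24 -> window=[25, 14, 16, 24] -> max=25
step 9: append 8 -> window=[14, 16, 24, 8] -> max=24
step 10: append 4 -> window=[16, 24, 8, 4] -> max=24
step 11: append 15 -> window=[24, 8, 4, 15] -> max=24
step 12: append 9 -> window=[8, 4, 15, 9] -> max=15
step 13: append 31 -> window=[4, 15, 9, 31] -> max=31
step 14: append 3 -> window=[15, 9, 31, 3] -> max=31
step 15: append 39 -> window=[9, 31, 3, 39] -> max=39
Recorded maximums: 48 48 48 48 25 24 24 24 15 31 31 39
Changes between consecutive maximums: 5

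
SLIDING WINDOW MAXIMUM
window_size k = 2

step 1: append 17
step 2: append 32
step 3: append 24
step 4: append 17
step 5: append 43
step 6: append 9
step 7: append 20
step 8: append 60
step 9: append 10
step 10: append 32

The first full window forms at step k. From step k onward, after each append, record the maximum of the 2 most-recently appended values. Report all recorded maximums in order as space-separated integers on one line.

Answer: 32 32 24 43 43 20 60 60 32

Derivation:
step 1: append 17 -> window=[17] (not full yet)
step 2: append 32 -> window=[17, 32] -> max=32
step 3: append 24 -> window=[32, 24] -> max=32
step 4: append 17 -> window=[24, 17] -> max=24
step 5: append 43 -> window=[17, 43] -> max=43
step 6: append 9 -> window=[43, 9] -> max=43
step 7: append 20 -> window=[9, 20] -> max=20
step 8: append 60 -> window=[20, 60] -> max=60
step 9: append 10 -> window=[60, 10] -> max=60
step 10: append 32 -> window=[10, 32] -> max=32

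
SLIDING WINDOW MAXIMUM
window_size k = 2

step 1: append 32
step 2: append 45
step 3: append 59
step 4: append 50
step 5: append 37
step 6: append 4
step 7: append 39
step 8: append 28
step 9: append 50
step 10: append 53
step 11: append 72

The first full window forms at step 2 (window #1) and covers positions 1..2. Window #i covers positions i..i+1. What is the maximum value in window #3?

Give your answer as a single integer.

Answer: 59

Derivation:
step 1: append 32 -> window=[32] (not full yet)
step 2: append 45 -> window=[32, 45] -> max=45
step 3: append 59 -> window=[45, 59] -> max=59
step 4: append 50 -> window=[59, 50] -> max=59
Window #3 max = 59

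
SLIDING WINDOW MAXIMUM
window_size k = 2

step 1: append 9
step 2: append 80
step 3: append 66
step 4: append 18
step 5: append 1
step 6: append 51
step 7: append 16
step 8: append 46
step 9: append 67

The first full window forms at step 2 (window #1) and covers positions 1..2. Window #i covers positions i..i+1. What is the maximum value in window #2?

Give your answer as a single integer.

Answer: 80

Derivation:
step 1: append 9 -> window=[9] (not full yet)
step 2: append 80 -> window=[9, 80] -> max=80
step 3: append 66 -> window=[80, 66] -> max=80
Window #2 max = 80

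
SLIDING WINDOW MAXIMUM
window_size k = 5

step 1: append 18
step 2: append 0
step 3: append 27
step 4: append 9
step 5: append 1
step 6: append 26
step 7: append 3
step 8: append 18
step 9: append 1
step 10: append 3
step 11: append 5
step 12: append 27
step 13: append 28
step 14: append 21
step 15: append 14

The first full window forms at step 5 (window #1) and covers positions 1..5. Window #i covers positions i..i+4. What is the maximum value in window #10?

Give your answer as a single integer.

Answer: 28

Derivation:
step 1: append 18 -> window=[18] (not full yet)
step 2: append 0 -> window=[18, 0] (not full yet)
step 3: append 27 -> window=[18, 0, 27] (not full yet)
step 4: append 9 -> window=[18, 0, 27, 9] (not full yet)
step 5: append 1 -> window=[18, 0, 27, 9, 1] -> max=27
step 6: append 26 -> window=[0, 27, 9, 1, 26] -> max=27
step 7: append 3 -> window=[27, 9, 1, 26, 3] -> max=27
step 8: append 18 -> window=[9, 1, 26, 3, 18] -> max=26
step 9: append 1 -> window=[1, 26, 3, 18, 1] -> max=26
step 10: append 3 -> window=[26, 3, 18, 1, 3] -> max=26
step 11: append 5 -> window=[3, 18, 1, 3, 5] -> max=18
step 12: append 27 -> window=[18, 1, 3, 5, 27] -> max=27
step 13: append 28 -> window=[1, 3, 5, 27, 28] -> max=28
step 14: append 21 -> window=[3, 5, 27, 28, 21] -> max=28
Window #10 max = 28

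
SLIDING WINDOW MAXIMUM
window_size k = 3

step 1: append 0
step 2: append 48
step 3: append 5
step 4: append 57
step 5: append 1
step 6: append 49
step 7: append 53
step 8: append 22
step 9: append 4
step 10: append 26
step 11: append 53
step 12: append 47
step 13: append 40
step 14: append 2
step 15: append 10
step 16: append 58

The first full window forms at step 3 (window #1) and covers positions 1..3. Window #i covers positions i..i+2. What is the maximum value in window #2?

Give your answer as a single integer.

Answer: 57

Derivation:
step 1: append 0 -> window=[0] (not full yet)
step 2: append 48 -> window=[0, 48] (not full yet)
step 3: append 5 -> window=[0, 48, 5] -> max=48
step 4: append 57 -> window=[48, 5, 57] -> max=57
Window #2 max = 57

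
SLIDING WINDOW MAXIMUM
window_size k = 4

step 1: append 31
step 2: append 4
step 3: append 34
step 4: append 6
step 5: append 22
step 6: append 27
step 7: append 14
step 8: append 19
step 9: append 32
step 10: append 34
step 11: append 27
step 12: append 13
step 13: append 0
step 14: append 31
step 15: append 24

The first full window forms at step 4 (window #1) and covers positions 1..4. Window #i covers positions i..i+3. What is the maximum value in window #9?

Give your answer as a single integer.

step 1: append 31 -> window=[31] (not full yet)
step 2: append 4 -> window=[31, 4] (not full yet)
step 3: append 34 -> window=[31, 4, 34] (not full yet)
step 4: append 6 -> window=[31, 4, 34, 6] -> max=34
step 5: append 22 -> window=[4, 34, 6, 22] -> max=34
step 6: append 27 -> window=[34, 6, 22, 27] -> max=34
step 7: append 14 -> window=[6, 22, 27, 14] -> max=27
step 8: append 19 -> window=[22, 27, 14, 19] -> max=27
step 9: append 32 -> window=[27, 14, 19, 32] -> max=32
step 10: append 34 -> window=[14, 19, 32, 34] -> max=34
step 11: append 27 -> window=[19, 32, 34, 27] -> max=34
step 12: append 13 -> window=[32, 34, 27, 13] -> max=34
Window #9 max = 34

Answer: 34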